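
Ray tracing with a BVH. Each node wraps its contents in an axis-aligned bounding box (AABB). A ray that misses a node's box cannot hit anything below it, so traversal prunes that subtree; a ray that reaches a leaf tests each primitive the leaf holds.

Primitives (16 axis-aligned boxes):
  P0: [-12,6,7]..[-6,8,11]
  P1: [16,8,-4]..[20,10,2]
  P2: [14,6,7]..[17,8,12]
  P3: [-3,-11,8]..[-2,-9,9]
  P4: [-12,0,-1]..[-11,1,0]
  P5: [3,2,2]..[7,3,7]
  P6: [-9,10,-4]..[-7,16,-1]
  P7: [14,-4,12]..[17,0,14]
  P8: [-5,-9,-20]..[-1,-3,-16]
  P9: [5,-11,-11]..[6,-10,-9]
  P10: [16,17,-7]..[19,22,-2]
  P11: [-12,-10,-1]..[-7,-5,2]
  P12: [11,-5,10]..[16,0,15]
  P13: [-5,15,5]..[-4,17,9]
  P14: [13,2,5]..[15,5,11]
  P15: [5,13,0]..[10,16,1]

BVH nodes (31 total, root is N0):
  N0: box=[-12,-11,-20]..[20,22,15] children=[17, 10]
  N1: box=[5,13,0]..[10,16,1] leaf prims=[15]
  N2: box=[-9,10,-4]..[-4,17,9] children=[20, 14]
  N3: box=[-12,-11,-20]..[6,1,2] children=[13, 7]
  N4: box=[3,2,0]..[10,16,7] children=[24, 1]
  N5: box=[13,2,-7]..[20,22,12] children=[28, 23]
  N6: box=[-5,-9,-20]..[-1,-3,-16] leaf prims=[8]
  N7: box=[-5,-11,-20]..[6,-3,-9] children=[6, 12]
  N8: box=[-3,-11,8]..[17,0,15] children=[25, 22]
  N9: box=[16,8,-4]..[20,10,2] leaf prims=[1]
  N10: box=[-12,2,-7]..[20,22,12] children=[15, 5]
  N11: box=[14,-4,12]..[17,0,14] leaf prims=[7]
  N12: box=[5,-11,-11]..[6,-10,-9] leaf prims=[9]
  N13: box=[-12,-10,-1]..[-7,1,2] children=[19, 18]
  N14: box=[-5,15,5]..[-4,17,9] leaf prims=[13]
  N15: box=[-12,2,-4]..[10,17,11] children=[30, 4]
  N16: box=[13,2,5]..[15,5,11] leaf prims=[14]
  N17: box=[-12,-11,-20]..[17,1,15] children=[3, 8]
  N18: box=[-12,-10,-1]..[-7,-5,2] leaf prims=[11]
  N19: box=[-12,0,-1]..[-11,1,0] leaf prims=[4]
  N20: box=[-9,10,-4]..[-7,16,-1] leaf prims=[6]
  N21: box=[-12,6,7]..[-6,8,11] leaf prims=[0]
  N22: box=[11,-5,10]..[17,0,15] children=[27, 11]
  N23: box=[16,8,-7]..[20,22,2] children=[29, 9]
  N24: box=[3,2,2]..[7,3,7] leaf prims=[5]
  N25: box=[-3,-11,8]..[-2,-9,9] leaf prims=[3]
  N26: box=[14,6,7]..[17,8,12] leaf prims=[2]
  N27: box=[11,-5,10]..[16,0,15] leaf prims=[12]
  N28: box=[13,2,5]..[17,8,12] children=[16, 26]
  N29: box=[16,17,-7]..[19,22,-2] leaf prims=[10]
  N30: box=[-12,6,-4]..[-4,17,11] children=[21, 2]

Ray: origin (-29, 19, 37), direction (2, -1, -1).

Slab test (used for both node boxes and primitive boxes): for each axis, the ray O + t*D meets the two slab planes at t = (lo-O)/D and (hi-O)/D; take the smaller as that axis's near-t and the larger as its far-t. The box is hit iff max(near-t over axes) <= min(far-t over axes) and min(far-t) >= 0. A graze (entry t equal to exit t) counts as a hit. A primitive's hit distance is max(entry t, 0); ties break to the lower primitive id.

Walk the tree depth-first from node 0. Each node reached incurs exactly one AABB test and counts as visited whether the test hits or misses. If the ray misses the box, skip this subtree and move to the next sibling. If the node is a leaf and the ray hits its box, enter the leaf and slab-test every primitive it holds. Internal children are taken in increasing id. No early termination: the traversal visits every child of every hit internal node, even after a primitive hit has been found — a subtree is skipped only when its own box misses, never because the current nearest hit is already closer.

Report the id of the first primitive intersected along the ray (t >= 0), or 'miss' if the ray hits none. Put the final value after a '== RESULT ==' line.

Traverse from the root:
N0 x:[17/2,49/2] y:[-3,30] z:[22,57] -> hit [22,49/2], descend [10, 17]
  N10 x:[17/2,49/2] y:[-3,17] z:[25,44] -> miss, prune
  N17 x:[17/2,23] y:[18,30] z:[22,57] -> hit [22,23], descend [3, 8]
    N3 x:[17/2,35/2] y:[18,30] z:[35,57] -> miss, prune
    N8 x:[13,23] y:[19,30] z:[22,29] -> hit [22,23], descend [22, 25]
      N22 x:[20,23] y:[19,24] z:[22,27] -> hit [22,23], descend [11, 27]
        N11 x:[43/2,23] y:[19,23] z:[23,25] -> hit [23,23] leaf, test {P7@t=23}
        N27 x:[20,45/2] y:[19,24] z:[22,27] -> hit [22,45/2] leaf, test {P12@t=22}
      N25 x:[13,27/2] y:[28,30] z:[28,29] -> miss, prune

order=[0, 10, 17, 3, 8, 22, 11, 27, 25]  |boxes|=9  |leaves|=2  hit=P12

== RESULT ==
12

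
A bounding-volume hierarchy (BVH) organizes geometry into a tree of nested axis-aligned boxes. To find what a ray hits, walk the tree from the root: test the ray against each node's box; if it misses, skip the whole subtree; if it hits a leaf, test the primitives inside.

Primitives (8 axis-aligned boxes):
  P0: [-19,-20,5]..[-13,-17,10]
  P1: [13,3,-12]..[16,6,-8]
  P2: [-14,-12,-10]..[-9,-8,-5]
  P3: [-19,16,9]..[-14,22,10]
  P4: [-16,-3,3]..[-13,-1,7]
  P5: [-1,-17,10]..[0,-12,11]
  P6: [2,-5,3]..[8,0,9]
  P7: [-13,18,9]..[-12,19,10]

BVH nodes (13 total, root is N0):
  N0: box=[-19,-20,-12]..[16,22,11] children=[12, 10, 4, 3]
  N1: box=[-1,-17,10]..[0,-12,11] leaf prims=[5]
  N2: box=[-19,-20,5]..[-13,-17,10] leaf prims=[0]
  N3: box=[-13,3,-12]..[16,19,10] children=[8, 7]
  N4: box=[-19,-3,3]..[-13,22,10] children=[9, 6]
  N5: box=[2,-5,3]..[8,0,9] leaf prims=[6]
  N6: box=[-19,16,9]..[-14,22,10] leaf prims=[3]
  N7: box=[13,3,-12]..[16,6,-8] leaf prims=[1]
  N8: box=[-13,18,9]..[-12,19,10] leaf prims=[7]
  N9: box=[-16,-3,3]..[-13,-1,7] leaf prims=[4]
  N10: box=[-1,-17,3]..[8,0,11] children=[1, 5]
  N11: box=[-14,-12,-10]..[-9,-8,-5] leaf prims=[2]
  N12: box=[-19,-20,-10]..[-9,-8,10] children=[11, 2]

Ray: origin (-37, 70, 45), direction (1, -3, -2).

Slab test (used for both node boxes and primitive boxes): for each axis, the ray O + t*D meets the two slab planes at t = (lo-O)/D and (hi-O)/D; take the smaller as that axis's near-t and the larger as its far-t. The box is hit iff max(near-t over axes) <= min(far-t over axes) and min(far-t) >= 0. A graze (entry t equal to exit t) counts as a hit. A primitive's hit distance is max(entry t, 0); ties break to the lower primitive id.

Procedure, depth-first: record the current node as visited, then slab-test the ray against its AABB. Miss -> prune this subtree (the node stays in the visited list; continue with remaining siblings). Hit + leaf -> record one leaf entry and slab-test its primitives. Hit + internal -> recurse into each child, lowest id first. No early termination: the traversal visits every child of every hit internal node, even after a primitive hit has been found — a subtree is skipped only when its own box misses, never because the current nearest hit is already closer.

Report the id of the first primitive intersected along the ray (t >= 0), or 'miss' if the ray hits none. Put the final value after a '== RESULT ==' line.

Trace the traversal:
N0 x:[18,53] y:[16,30] z:[17,57/2] -> hit [18,57/2], descend [3, 4, 10, 12]
  N3 x:[24,53] y:[17,67/3] z:[35/2,57/2] -> miss, prune
  N4 x:[18,24] y:[16,73/3] z:[35/2,21] -> hit [18,21], descend [6, 9]
    N6 x:[18,23] y:[16,18] z:[35/2,18] -> hit [18,18] leaf, test {P3@t=18}
    N9 x:[21,24] y:[71/3,73/3] z:[19,21] -> miss, prune
  N10 x:[36,45] y:[70/3,29] z:[17,21] -> miss, prune
  N12 x:[18,28] y:[26,30] z:[35/2,55/2] -> hit [26,55/2], descend [2, 11]
    N2 x:[18,24] y:[29,30] z:[35/2,20] -> miss, prune
    N11 x:[23,28] y:[26,82/3] z:[25,55/2] -> hit [26,82/3] leaf, test {P2@t=26}

9 AABB tests over nodes [0, 3, 4, 6, 9, 10, 12, 2, 11]; 2 leaves entered; closest P3.

== RESULT ==
3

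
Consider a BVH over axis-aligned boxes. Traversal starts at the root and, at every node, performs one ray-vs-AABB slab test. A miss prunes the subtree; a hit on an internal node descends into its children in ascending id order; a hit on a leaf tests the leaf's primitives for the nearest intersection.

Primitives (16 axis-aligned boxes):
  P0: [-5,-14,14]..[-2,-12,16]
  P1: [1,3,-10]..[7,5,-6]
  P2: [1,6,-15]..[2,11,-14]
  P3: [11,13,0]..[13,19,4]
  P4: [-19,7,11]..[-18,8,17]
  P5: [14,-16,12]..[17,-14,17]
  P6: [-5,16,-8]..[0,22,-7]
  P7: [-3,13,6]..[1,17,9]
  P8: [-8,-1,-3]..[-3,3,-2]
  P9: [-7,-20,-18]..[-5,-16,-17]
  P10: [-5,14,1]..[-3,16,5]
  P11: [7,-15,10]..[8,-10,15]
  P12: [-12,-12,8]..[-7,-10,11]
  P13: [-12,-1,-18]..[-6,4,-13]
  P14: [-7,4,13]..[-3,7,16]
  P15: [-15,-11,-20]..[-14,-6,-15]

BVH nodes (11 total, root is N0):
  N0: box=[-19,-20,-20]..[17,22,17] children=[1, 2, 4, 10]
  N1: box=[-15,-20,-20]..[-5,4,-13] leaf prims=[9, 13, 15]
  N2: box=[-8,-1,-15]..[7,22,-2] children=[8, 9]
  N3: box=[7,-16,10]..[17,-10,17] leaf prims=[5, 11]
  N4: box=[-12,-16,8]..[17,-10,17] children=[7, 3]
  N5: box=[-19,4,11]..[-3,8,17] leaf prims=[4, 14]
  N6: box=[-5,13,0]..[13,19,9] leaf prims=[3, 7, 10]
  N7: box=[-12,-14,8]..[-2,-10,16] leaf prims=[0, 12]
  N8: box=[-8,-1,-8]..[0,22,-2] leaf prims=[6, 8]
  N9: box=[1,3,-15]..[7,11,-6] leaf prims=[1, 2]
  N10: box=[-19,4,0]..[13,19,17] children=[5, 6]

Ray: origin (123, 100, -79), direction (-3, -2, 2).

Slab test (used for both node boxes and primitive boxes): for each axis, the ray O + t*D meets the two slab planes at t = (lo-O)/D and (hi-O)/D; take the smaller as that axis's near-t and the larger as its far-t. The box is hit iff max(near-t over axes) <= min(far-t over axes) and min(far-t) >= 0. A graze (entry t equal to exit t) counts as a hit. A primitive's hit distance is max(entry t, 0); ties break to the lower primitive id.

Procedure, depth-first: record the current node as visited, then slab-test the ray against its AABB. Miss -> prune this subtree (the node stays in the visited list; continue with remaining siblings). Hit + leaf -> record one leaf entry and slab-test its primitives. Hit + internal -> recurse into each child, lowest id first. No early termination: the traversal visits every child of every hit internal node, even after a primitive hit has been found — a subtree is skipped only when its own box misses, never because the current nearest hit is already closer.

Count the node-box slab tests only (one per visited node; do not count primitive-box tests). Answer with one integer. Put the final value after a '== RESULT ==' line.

Traverse from the root:
N0 x:[106/3,142/3] y:[39,60] z:[59/2,48] -> hit [39,142/3], descend [1, 2, 4, 10]
  N1 x:[128/3,46] y:[48,60] z:[59/2,33] -> miss, prune
  N2 x:[116/3,131/3] y:[39,101/2] z:[32,77/2] -> miss, prune
  N4 x:[106/3,45] y:[55,58] z:[87/2,48] -> miss, prune
  N10 x:[110/3,142/3] y:[81/2,48] z:[79/2,48] -> hit [81/2,142/3], descend [5, 6]
    N5 x:[42,142/3] y:[46,48] z:[45,48] -> hit [46,142/3] leaf, test {P4(miss), P14(miss)}
    N6 x:[110/3,128/3] y:[81/2,87/2] z:[79/2,44] -> hit [81/2,128/3] leaf, test {P3(miss), P7(miss), P10@t=42}

Visited [0, 1, 2, 4, 10, 5, 6]. Tests: 7 box, 2 leaf. Nearest: P10.

== RESULT ==
7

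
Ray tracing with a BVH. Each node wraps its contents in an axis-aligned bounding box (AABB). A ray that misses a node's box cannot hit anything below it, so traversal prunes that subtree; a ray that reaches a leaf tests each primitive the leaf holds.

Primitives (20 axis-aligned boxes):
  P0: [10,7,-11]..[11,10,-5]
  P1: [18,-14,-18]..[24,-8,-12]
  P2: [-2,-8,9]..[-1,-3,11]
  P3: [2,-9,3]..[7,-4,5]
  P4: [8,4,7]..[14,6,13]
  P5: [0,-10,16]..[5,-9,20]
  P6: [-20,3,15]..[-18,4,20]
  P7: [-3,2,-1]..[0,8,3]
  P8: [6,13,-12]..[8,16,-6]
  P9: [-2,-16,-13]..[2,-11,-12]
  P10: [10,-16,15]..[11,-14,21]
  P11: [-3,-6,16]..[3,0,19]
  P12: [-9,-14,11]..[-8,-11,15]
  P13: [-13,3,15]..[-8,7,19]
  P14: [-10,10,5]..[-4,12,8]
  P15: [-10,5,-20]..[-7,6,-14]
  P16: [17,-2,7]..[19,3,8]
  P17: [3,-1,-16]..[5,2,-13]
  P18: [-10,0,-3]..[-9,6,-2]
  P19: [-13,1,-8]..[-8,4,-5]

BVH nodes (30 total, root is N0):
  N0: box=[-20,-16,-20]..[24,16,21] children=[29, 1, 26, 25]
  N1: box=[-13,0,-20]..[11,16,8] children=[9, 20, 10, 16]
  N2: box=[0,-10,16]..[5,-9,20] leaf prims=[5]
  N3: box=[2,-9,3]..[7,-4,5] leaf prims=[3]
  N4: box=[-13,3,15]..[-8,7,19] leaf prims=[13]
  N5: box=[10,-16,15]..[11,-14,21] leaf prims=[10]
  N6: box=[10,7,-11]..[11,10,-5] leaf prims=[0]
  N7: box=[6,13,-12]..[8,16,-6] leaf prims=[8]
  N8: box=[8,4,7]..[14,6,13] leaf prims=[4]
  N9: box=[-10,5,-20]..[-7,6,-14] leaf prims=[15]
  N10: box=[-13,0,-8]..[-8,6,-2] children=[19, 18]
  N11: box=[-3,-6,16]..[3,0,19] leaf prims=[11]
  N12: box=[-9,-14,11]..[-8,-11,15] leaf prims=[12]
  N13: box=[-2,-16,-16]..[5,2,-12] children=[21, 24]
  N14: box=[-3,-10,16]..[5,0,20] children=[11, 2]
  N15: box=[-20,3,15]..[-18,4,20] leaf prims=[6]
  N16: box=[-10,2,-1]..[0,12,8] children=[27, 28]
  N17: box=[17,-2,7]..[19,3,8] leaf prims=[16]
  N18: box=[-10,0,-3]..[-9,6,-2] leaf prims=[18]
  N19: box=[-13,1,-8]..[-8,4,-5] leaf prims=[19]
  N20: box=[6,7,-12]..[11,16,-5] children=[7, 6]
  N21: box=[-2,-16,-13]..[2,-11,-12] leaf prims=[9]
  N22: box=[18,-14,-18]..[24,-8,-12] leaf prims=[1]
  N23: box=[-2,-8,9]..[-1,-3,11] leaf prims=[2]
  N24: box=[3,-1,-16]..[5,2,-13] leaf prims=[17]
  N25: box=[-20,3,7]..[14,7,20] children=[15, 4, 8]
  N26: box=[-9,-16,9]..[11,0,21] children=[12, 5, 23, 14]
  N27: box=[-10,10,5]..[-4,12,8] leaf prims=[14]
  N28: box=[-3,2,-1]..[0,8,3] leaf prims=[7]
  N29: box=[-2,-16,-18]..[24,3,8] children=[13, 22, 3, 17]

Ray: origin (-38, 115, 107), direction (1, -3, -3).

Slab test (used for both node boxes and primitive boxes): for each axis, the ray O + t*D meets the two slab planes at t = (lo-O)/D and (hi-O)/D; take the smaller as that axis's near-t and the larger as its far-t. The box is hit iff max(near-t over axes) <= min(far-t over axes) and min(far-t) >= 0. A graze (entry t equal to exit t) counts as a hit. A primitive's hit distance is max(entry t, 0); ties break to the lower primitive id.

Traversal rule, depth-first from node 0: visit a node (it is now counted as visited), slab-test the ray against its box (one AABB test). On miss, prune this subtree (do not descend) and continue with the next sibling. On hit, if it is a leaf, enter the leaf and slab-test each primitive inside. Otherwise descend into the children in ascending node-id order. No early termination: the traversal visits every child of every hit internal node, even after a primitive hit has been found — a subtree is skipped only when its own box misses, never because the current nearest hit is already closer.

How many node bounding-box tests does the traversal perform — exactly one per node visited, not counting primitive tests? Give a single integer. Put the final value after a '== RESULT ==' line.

Trace the traversal:
N0 x:[18,62] y:[33,131/3] z:[86/3,127/3] -> hit [33,127/3], descend [1, 25, 26, 29]
  N1 x:[25,49] y:[33,115/3] z:[33,127/3] -> hit [33,115/3], descend [9, 10, 16, 20]
    N9 x:[28,31] y:[109/3,110/3] z:[121/3,127/3] -> miss, prune
    N10 x:[25,30] y:[109/3,115/3] z:[109/3,115/3] -> miss, prune
    N16 x:[28,38] y:[103/3,113/3] z:[33,36] -> hit [103/3,36], descend [27, 28]
      N27 x:[28,34] y:[103/3,35] z:[33,34] -> miss, prune
      N28 x:[35,38] y:[107/3,113/3] z:[104/3,36] -> hit [107/3,36] leaf, test {P7@t=107/3}
    N20 x:[44,49] y:[33,36] z:[112/3,119/3] -> miss, prune
  N25 x:[18,52] y:[36,112/3] z:[29,100/3] -> miss, prune
  N26 x:[29,49] y:[115/3,131/3] z:[86/3,98/3] -> miss, prune
  N29 x:[36,62] y:[112/3,131/3] z:[33,125/3] -> hit [112/3,125/3], descend [3, 13, 17, 22]
    N3 x:[40,45] y:[119/3,124/3] z:[34,104/3] -> miss, prune
    N13 x:[36,43] y:[113/3,131/3] z:[119/3,41] -> hit [119/3,41], descend [21, 24]
      N21 x:[36,40] y:[42,131/3] z:[119/3,40] -> miss, prune
      N24 x:[41,43] y:[113/3,116/3] z:[40,41] -> miss, prune
    N17 x:[55,57] y:[112/3,39] z:[33,100/3] -> miss, prune
    N22 x:[56,62] y:[41,43] z:[119/3,125/3] -> miss, prune

order=[0, 1, 9, 10, 16, 27, 28, 20, 25, 26, 29, 3, 13, 21, 24, 17, 22]  |boxes|=17  |leaves|=1  hit=P7

== RESULT ==
17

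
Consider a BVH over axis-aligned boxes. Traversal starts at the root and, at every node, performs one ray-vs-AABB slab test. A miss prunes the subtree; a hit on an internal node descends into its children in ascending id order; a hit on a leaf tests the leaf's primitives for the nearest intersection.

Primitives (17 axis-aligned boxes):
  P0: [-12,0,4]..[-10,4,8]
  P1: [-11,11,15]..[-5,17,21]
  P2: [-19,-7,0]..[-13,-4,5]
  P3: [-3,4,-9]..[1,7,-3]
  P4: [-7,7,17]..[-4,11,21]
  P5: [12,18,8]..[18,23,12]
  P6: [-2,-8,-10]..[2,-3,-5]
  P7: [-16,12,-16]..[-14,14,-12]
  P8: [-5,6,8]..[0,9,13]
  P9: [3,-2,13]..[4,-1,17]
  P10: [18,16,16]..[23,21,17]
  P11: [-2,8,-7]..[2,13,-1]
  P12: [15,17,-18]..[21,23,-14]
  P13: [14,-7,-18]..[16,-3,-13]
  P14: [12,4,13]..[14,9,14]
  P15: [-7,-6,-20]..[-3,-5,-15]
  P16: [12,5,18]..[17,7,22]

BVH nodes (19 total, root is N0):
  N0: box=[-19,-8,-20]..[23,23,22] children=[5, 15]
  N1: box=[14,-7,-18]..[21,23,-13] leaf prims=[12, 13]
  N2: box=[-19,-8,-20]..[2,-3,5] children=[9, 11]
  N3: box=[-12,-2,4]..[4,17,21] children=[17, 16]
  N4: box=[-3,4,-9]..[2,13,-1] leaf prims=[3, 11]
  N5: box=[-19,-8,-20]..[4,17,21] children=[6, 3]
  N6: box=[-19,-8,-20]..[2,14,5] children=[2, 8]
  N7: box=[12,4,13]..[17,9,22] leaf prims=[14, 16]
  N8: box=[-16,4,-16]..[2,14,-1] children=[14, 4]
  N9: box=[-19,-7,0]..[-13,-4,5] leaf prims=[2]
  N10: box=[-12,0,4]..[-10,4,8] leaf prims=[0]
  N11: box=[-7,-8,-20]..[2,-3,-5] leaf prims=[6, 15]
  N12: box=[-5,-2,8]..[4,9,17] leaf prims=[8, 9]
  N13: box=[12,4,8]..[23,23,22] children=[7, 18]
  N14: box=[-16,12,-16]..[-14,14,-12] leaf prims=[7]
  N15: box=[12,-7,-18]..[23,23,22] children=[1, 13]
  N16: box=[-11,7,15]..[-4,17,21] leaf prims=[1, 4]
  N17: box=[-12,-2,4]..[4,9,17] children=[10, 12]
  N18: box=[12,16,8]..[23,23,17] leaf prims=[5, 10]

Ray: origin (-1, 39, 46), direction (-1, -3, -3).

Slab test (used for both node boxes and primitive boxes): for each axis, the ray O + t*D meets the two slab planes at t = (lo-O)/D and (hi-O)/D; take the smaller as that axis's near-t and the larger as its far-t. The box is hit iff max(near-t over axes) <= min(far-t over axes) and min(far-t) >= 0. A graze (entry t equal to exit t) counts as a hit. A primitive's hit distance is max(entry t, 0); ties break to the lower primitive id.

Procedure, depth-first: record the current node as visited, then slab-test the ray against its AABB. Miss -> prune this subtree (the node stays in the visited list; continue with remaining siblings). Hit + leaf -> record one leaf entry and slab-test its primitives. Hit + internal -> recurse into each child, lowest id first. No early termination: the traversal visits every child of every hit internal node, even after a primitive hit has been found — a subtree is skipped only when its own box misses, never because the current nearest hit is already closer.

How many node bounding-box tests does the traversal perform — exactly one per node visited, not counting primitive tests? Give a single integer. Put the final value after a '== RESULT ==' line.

Trace the traversal:
N0 x:[-24,18] y:[16/3,47/3] z:[8,22] -> hit [8,47/3], descend [5, 15]
  N5 x:[-5,18] y:[22/3,47/3] z:[25/3,22] -> hit [25/3,47/3], descend [3, 6]
    N3 x:[-5,11] y:[22/3,41/3] z:[25/3,14] -> hit [25/3,11], descend [16, 17]
      N16 x:[3,10] y:[22/3,32/3] z:[25/3,31/3] -> hit [25/3,10] leaf, test {P1@t=25/3, P4(miss)}
      N17 x:[-5,11] y:[10,41/3] z:[29/3,14] -> hit [10,11], descend [10, 12]
        N10 x:[9,11] y:[35/3,13] z:[38/3,14] -> miss, prune
        N12 x:[-5,4] y:[10,41/3] z:[29/3,38/3] -> miss, prune
    N6 x:[-3,18] y:[25/3,47/3] z:[41/3,22] -> hit [41/3,47/3], descend [2, 8]
      N2 x:[-3,18] y:[14,47/3] z:[41/3,22] -> hit [14,47/3], descend [9, 11]
        N9 x:[12,18] y:[43/3,46/3] z:[41/3,46/3] -> hit [43/3,46/3] leaf, test {P2@t=43/3}
        N11 x:[-3,6] y:[14,47/3] z:[17,22] -> miss, prune
      N8 x:[-3,15] y:[25/3,35/3] z:[47/3,62/3] -> miss, prune
  N15 x:[-24,-13] y:[16/3,46/3] z:[8,64/3] -> miss, prune

Summary -> nodes [0, 5, 3, 16, 17, 10, 12, 6, 2, 9, 11, 8, 15]; box-tests=13; leaf-entries=2; first=P1

== RESULT ==
13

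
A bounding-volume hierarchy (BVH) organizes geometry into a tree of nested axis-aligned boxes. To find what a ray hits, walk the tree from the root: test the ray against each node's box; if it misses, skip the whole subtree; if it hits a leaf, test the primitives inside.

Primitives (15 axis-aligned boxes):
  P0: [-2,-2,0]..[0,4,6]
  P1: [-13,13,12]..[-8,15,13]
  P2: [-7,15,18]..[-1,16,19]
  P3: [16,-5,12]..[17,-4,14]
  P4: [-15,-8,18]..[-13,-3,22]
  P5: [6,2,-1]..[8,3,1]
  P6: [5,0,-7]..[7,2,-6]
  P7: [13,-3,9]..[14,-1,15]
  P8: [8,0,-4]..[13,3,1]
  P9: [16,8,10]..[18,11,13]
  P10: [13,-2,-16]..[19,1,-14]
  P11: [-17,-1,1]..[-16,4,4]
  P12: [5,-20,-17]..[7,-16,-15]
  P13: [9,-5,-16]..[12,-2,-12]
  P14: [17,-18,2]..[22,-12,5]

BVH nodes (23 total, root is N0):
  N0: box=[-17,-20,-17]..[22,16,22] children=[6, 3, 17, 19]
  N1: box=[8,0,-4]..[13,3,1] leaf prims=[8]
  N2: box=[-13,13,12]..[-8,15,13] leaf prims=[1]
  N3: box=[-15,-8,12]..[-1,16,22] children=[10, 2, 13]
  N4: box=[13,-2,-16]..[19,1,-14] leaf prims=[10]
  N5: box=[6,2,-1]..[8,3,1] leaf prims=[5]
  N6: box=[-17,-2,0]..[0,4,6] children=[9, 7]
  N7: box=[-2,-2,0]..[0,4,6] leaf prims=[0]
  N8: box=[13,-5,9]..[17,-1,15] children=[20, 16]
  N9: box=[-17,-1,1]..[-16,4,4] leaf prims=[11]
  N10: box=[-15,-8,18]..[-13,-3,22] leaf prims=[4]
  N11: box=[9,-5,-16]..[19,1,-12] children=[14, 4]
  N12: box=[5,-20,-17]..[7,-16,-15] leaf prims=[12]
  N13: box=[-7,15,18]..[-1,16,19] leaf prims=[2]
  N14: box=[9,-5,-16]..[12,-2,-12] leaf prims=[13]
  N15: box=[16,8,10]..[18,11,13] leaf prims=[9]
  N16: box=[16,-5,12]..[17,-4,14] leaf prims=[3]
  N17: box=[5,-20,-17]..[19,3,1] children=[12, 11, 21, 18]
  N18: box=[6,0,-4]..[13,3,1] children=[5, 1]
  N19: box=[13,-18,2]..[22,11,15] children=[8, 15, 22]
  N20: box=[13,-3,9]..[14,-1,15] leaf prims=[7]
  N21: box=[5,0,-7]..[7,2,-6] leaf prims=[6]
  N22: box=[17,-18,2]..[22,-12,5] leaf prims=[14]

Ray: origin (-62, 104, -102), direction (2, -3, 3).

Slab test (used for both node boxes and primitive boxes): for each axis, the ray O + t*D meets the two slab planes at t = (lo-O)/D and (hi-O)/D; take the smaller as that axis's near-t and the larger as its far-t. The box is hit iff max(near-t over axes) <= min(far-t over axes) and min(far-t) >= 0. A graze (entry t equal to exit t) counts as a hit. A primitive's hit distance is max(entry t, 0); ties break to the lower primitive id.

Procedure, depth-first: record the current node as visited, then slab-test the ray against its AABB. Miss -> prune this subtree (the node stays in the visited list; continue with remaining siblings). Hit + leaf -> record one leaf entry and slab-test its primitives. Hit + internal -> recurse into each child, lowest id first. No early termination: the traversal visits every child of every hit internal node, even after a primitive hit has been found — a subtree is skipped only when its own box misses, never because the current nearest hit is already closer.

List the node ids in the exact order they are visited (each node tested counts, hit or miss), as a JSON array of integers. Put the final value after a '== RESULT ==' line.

Trace the traversal:
N0 x:[45/2,42] y:[88/3,124/3] z:[85/3,124/3] -> hit [88/3,124/3], descend [3, 6, 17, 19]
  N3 x:[47/2,61/2] y:[88/3,112/3] z:[38,124/3] -> miss, prune
  N6 x:[45/2,31] y:[100/3,106/3] z:[34,36] -> miss, prune
  N17 x:[67/2,81/2] y:[101/3,124/3] z:[85/3,103/3] -> hit [101/3,103/3], descend [11, 12, 18, 21]
    N11 x:[71/2,81/2] y:[103/3,109/3] z:[86/3,30] -> miss, prune
    N12 x:[67/2,69/2] y:[40,124/3] z:[85/3,29] -> miss, prune
    N18 x:[34,75/2] y:[101/3,104/3] z:[98/3,103/3] -> hit [34,103/3], descend [1, 5]
      N1 x:[35,75/2] y:[101/3,104/3] z:[98/3,103/3] -> miss, prune
      N5 x:[34,35] y:[101/3,34] z:[101/3,103/3] -> hit [34,34] leaf, test {P5@t=34}
    N21 x:[67/2,69/2] y:[34,104/3] z:[95/3,32] -> miss, prune
  N19 x:[75/2,42] y:[31,122/3] z:[104/3,39] -> hit [75/2,39], descend [8, 15, 22]
    N8 x:[75/2,79/2] y:[35,109/3] z:[37,39] -> miss, prune
    N15 x:[39,40] y:[31,32] z:[112/3,115/3] -> miss, prune
    N22 x:[79/2,42] y:[116/3,122/3] z:[104/3,107/3] -> miss, prune

order=[0, 3, 6, 17, 11, 12, 18, 1, 5, 21, 19, 8, 15, 22]  |boxes|=14  |leaves|=1  hit=P5

== RESULT ==
[0, 3, 6, 17, 11, 12, 18, 1, 5, 21, 19, 8, 15, 22]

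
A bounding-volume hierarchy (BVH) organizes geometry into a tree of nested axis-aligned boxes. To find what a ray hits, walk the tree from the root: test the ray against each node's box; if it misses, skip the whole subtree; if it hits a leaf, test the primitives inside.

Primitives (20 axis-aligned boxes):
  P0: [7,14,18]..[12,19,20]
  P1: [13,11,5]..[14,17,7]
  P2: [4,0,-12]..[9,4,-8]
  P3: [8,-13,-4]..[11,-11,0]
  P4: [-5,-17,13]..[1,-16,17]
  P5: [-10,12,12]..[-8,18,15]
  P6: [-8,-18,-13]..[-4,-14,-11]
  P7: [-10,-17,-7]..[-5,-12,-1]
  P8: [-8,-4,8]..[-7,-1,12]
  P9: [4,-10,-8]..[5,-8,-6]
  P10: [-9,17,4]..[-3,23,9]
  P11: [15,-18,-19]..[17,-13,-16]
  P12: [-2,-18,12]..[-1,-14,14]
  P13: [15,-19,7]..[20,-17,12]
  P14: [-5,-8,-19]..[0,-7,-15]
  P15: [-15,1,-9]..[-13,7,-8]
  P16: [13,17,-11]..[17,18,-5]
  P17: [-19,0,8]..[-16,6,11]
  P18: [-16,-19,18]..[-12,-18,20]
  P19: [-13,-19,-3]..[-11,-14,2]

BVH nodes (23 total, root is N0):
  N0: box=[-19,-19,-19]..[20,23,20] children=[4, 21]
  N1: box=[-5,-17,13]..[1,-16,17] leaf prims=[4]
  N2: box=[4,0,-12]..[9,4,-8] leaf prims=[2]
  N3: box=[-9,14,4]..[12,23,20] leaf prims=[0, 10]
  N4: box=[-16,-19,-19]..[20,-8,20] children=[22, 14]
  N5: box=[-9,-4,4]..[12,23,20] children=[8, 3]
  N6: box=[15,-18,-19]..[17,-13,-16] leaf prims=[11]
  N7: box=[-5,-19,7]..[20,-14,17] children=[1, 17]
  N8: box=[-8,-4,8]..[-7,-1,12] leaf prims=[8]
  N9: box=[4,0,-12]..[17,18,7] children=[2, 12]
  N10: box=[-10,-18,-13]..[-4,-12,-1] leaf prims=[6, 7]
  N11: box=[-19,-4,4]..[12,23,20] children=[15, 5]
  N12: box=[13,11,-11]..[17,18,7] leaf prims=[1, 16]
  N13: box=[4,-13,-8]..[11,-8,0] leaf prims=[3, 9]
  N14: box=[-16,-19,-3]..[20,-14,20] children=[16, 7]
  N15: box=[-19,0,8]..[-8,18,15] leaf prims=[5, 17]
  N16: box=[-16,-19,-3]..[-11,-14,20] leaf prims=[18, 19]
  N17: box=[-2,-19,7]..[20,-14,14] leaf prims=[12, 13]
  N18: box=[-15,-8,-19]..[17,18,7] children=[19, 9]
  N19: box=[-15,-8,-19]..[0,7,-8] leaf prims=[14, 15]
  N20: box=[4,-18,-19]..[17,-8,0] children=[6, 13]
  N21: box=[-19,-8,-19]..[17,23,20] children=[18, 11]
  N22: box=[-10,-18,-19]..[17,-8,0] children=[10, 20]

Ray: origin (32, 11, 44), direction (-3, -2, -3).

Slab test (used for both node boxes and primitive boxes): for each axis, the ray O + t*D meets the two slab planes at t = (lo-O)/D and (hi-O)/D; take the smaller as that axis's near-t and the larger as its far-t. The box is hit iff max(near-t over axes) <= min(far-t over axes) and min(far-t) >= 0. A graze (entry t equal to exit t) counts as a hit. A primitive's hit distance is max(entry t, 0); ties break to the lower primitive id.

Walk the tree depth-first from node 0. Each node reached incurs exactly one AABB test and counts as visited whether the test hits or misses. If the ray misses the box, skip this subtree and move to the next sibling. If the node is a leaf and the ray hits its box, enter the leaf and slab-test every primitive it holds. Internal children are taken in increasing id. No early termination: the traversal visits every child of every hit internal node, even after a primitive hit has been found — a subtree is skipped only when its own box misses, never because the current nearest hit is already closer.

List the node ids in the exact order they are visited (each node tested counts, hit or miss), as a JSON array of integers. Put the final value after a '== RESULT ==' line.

Traverse from the root:
N0 x:[4,17] y:[-6,15] z:[8,21] -> hit [8,15], descend [4, 21]
  N4 x:[4,16] y:[19/2,15] z:[8,21] -> hit [19/2,15], descend [14, 22]
    N14 x:[4,16] y:[25/2,15] z:[8,47/3] -> hit [25/2,15], descend [7, 16]
      N7 x:[4,37/3] y:[25/2,15] z:[9,37/3] -> miss, prune
      N16 x:[43/3,16] y:[25/2,15] z:[8,47/3] -> hit [43/3,15] leaf, test {P18(miss), P19@t=43/3}
    N22 x:[5,14] y:[19/2,29/2] z:[44/3,21] -> miss, prune
  N21 x:[5,17] y:[-6,19/2] z:[8,21] -> hit [8,19/2], descend [11, 18]
    N11 x:[20/3,17] y:[-6,15/2] z:[8,40/3] -> miss, prune
    N18 x:[5,47/3] y:[-7/2,19/2] z:[37/3,21] -> miss, prune

order=[0, 4, 14, 7, 16, 22, 21, 11, 18]  |boxes|=9  |leaves|=1  hit=P19

== RESULT ==
[0, 4, 14, 7, 16, 22, 21, 11, 18]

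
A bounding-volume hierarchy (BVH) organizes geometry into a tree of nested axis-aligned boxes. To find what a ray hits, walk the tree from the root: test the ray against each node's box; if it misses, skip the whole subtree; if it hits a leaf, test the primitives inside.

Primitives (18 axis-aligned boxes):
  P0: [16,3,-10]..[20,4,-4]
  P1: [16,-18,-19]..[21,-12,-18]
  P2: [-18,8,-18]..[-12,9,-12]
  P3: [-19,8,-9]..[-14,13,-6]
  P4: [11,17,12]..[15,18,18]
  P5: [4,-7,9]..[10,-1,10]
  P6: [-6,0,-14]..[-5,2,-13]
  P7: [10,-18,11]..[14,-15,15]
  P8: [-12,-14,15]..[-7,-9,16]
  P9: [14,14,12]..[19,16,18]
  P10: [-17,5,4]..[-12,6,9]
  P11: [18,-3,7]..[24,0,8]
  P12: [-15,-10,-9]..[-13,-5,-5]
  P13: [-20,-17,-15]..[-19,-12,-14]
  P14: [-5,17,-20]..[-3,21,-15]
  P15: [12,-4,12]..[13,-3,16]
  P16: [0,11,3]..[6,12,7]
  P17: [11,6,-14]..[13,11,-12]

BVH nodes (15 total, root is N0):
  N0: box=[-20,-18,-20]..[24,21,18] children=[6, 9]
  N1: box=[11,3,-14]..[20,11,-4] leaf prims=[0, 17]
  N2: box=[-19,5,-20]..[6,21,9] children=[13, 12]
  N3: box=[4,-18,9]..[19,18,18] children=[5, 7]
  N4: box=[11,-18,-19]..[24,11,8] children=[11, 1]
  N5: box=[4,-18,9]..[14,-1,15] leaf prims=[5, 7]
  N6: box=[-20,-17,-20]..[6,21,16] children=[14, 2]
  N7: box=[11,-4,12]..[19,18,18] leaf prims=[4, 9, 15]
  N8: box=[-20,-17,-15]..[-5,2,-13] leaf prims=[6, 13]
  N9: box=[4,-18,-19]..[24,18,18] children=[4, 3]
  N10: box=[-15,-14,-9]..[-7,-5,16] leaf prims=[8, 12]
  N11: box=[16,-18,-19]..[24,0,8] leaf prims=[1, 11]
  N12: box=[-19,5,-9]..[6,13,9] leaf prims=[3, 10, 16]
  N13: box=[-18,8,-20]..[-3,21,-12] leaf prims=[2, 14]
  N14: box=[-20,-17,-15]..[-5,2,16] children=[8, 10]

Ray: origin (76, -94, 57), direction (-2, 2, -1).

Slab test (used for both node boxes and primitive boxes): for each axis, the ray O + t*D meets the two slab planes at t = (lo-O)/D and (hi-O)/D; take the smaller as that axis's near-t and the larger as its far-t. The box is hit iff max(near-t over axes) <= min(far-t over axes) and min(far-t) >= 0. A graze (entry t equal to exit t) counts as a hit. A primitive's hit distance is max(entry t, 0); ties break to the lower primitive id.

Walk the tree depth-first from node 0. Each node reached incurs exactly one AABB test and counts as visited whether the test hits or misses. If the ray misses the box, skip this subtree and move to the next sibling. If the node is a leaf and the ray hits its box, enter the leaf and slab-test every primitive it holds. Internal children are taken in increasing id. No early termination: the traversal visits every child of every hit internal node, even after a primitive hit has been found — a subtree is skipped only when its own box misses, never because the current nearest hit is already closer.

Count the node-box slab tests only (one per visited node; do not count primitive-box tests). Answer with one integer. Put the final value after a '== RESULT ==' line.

Trace the traversal:
N0 x:[26,48] y:[38,115/2] z:[39,77] -> hit [39,48], descend [6, 9]
  N6 x:[35,48] y:[77/2,115/2] z:[41,77] -> hit [41,48], descend [2, 14]
    N2 x:[35,95/2] y:[99/2,115/2] z:[48,77] -> miss, prune
    N14 x:[81/2,48] y:[77/2,48] z:[41,72] -> hit [41,48], descend [8, 10]
      N8 x:[81/2,48] y:[77/2,48] z:[70,72] -> miss, prune
      N10 x:[83/2,91/2] y:[40,89/2] z:[41,66] -> hit [83/2,89/2] leaf, test {P8@t=83/2, P12(miss)}
  N9 x:[26,36] y:[38,56] z:[39,76] -> miss, prune

7 AABB tests over nodes [0, 6, 2, 14, 8, 10, 9]; 1 leaf entered; closest P8.

== RESULT ==
7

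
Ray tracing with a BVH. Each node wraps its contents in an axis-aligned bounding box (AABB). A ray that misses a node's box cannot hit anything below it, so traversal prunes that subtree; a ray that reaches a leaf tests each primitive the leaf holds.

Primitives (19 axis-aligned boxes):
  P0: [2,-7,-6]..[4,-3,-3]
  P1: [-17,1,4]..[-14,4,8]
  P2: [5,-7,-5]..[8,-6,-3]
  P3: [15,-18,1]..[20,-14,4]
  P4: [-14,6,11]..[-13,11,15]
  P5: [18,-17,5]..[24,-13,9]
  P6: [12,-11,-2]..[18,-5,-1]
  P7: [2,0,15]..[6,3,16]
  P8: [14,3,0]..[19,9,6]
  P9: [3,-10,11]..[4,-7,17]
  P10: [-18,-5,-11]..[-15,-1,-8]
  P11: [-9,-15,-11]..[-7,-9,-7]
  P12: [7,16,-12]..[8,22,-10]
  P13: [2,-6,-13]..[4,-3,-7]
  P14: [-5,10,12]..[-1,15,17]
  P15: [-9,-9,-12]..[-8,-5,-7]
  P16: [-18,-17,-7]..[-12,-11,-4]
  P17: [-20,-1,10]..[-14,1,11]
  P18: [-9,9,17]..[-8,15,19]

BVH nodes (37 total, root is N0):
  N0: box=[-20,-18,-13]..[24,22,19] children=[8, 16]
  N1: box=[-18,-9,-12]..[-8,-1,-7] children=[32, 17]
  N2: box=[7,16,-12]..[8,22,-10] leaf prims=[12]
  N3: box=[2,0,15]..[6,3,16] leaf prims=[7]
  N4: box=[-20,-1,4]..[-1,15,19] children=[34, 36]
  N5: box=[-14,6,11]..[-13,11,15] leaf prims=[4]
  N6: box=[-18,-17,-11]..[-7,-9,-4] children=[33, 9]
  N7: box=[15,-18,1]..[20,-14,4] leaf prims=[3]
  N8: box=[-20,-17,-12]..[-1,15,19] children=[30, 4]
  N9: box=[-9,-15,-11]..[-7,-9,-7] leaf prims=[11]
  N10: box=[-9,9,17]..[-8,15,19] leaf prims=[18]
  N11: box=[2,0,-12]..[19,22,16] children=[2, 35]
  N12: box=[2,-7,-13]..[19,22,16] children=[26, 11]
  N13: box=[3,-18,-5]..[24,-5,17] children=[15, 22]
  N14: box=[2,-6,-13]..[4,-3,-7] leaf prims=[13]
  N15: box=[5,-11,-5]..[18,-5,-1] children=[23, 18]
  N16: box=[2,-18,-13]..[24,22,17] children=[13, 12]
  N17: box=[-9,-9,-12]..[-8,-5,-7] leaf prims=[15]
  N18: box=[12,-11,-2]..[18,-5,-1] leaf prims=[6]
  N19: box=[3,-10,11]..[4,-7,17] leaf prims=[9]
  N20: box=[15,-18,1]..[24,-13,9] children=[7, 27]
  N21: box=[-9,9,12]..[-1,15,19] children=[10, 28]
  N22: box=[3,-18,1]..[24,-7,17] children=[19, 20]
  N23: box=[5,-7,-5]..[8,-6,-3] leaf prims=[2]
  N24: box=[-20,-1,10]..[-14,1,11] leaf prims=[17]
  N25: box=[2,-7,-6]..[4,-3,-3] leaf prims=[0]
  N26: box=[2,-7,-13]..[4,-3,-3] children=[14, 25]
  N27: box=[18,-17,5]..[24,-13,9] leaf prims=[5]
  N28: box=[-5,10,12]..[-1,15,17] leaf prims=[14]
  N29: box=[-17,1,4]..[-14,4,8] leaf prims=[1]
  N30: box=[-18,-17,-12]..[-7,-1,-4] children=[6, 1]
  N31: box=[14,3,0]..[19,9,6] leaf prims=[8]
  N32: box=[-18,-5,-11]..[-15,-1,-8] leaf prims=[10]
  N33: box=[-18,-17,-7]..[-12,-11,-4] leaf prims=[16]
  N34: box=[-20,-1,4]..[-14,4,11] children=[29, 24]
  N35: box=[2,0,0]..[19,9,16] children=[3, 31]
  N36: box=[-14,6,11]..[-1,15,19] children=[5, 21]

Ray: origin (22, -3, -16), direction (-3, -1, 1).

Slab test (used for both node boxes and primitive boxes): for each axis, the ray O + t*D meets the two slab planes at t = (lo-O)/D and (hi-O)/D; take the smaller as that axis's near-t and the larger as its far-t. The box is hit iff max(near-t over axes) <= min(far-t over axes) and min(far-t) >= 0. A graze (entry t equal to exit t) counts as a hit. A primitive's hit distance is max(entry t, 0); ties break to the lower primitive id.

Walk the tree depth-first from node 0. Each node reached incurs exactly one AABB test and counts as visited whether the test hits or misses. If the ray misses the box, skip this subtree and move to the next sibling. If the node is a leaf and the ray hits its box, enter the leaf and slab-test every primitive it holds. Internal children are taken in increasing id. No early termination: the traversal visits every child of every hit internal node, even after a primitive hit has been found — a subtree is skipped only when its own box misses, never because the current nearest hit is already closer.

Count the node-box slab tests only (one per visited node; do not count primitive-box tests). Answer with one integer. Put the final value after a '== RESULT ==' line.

Walk:
N0 x:[-2/3,14] y:[-25,15] z:[3,35] -> hit [3,14], descend [8, 16]
  N8 x:[23/3,14] y:[-18,14] z:[4,35] -> hit [23/3,14], descend [4, 30]
    N4 x:[23/3,14] y:[-18,-2] z:[20,35] -> miss, prune
    N30 x:[29/3,40/3] y:[-2,14] z:[4,12] -> hit [29/3,12], descend [1, 6]
      N1 x:[10,40/3] y:[-2,6] z:[4,9] -> miss, prune
      N6 x:[29/3,40/3] y:[6,14] z:[5,12] -> hit [29/3,12], descend [9, 33]
        N9 x:[29/3,31/3] y:[6,12] z:[5,9] -> miss, prune
        N33 x:[34/3,40/3] y:[8,14] z:[9,12] -> hit [34/3,12] leaf, test {P16@t=34/3}
  N16 x:[-2/3,20/3] y:[-25,15] z:[3,33] -> hit [3,20/3], descend [12, 13]
    N12 x:[1,20/3] y:[-25,4] z:[3,32] -> hit [3,4], descend [11, 26]
      N11 x:[1,20/3] y:[-25,-3] z:[4,32] -> miss, prune
      N26 x:[6,20/3] y:[0,4] z:[3,13] -> miss, prune
    N13 x:[-2/3,19/3] y:[2,15] z:[11,33] -> miss, prune

Summary -> nodes [0, 8, 4, 30, 1, 6, 9, 33, 16, 12, 11, 26, 13]; box-tests=13; leaf-entries=1; first=P16

== RESULT ==
13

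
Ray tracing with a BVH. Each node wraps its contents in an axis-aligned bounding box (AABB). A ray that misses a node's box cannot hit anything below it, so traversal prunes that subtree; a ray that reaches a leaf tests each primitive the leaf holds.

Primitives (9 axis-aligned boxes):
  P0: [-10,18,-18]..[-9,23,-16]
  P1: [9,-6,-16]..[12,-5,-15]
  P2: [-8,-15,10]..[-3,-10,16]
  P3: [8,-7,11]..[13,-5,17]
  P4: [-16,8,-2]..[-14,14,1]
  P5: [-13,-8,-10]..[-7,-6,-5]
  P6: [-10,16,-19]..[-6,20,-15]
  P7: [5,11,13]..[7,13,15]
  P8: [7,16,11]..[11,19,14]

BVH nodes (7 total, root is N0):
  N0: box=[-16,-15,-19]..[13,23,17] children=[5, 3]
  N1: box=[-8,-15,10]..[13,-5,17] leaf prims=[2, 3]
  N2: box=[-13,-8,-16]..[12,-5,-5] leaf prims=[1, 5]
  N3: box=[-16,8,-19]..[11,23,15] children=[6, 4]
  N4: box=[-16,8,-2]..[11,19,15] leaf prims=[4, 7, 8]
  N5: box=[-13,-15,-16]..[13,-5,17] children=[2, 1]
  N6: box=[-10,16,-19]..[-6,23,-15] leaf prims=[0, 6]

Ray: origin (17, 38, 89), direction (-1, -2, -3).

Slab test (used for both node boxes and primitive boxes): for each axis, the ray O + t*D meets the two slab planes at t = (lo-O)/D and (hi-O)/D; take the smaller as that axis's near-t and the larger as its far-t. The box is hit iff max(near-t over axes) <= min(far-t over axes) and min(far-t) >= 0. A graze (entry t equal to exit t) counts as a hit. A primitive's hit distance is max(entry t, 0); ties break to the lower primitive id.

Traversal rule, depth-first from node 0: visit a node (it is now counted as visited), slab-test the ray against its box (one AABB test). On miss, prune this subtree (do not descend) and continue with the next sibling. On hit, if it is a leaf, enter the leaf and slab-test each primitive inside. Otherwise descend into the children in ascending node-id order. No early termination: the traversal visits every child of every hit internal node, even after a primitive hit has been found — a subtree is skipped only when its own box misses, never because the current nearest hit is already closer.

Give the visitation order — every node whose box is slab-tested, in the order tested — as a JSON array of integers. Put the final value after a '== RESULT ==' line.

Trace the traversal:
N0 x:[4,33] y:[15/2,53/2] z:[24,36] -> hit [24,53/2], descend [3, 5]
  N3 x:[6,33] y:[15/2,15] z:[74/3,36] -> miss, prune
  N5 x:[4,30] y:[43/2,53/2] z:[24,35] -> hit [24,53/2], descend [1, 2]
    N1 x:[4,25] y:[43/2,53/2] z:[24,79/3] -> hit [24,25] leaf, test {P2@t=73/3, P3(miss)}
    N2 x:[5,30] y:[43/2,23] z:[94/3,35] -> miss, prune

5 AABB tests over nodes [0, 3, 5, 1, 2]; 1 leaf entered; closest P2.

== RESULT ==
[0, 3, 5, 1, 2]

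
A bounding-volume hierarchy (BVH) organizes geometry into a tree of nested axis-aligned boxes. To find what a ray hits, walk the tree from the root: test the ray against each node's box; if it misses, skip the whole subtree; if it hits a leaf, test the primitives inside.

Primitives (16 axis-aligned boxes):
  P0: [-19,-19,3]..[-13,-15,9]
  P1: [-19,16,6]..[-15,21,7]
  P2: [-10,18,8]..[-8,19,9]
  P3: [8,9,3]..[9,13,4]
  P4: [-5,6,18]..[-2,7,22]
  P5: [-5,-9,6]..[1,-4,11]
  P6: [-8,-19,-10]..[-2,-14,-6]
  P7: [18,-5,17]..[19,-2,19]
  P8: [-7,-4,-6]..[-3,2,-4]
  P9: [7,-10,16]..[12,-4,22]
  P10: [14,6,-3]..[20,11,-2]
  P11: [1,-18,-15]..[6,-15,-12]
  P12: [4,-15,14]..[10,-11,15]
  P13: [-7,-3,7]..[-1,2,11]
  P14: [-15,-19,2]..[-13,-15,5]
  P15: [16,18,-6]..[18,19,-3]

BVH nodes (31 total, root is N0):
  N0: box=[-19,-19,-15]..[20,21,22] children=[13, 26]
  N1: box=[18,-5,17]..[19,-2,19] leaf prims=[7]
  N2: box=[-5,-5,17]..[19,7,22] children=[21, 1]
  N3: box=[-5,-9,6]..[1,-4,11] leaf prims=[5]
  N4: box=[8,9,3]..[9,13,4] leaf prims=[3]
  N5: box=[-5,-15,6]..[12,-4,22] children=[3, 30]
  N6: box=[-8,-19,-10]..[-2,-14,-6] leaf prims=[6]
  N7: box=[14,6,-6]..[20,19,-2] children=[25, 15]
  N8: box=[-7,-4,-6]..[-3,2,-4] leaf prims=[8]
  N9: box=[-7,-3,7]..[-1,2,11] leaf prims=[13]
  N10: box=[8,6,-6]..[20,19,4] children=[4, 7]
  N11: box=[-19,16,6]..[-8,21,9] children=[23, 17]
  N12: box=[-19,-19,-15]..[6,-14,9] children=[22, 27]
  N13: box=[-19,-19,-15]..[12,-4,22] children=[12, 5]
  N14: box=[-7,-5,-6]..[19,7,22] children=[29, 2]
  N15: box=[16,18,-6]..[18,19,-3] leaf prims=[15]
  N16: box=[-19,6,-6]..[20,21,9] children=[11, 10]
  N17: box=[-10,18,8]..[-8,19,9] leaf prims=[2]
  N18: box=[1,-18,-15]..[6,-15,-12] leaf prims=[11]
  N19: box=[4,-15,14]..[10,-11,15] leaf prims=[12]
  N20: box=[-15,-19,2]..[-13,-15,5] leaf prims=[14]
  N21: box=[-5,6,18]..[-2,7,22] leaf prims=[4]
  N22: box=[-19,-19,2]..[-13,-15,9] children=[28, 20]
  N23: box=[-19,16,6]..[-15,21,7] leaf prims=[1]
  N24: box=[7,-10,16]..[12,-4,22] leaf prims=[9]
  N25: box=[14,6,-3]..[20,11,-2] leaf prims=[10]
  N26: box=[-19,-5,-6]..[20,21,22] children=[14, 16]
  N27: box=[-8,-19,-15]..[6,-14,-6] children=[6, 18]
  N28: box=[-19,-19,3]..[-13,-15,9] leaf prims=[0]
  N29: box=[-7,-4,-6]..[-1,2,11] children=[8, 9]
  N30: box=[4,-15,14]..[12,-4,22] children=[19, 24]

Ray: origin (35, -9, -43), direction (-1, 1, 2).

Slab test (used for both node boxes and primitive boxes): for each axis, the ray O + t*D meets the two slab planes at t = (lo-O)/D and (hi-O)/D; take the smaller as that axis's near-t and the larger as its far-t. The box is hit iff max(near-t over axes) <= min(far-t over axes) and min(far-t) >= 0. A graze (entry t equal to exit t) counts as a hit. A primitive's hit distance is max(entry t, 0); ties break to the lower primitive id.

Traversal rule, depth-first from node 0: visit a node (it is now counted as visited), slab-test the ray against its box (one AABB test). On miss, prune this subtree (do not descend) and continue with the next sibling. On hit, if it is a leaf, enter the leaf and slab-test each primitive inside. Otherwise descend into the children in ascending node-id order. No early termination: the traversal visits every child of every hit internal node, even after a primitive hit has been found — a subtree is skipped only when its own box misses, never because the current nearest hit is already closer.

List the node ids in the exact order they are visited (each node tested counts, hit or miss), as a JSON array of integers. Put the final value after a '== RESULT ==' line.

Trace the traversal:
N0 x:[15,54] y:[-10,30] z:[14,65/2] -> hit [15,30], descend [13, 26]
  N13 x:[23,54] y:[-10,5] z:[14,65/2] -> miss, prune
  N26 x:[15,54] y:[4,30] z:[37/2,65/2] -> hit [37/2,30], descend [14, 16]
    N14 x:[16,42] y:[4,16] z:[37/2,65/2] -> miss, prune
    N16 x:[15,54] y:[15,30] z:[37/2,26] -> hit [37/2,26], descend [10, 11]
      N10 x:[15,27] y:[15,28] z:[37/2,47/2] -> hit [37/2,47/2], descend [4, 7]
        N4 x:[26,27] y:[18,22] z:[23,47/2] -> miss, prune
        N7 x:[15,21] y:[15,28] z:[37/2,41/2] -> hit [37/2,41/2], descend [15, 25]
          N15 x:[17,19] y:[27,28] z:[37/2,20] -> miss, prune
          N25 x:[15,21] y:[15,20] z:[20,41/2] -> hit [20,20] leaf, test {P10@t=20}
      N11 x:[43,54] y:[25,30] z:[49/2,26] -> miss, prune

order=[0, 13, 26, 14, 16, 10, 4, 7, 15, 25, 11]  |boxes|=11  |leaves|=1  hit=P10

== RESULT ==
[0, 13, 26, 14, 16, 10, 4, 7, 15, 25, 11]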